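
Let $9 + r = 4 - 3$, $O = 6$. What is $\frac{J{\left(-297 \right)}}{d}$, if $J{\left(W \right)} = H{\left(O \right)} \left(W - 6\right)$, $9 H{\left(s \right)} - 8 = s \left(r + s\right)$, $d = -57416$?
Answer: $- \frac{101}{43062} \approx -0.0023455$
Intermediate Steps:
$r = -8$ ($r = -9 + \left(4 - 3\right) = -9 + 1 = -8$)
$H{\left(s \right)} = \frac{8}{9} + \frac{s \left(-8 + s\right)}{9}$
$J{\left(W \right)} = \frac{8}{3} - \frac{4 W}{9}$ ($J{\left(W \right)} = \left(\frac{8}{9} - \frac{16}{3} + \frac{6^{2}}{9}\right) \left(W - 6\right) = \left(\frac{8}{9} - \frac{16}{3} + \frac{1}{9} \cdot 36\right) \left(-6 + W\right) = \left(\frac{8}{9} - \frac{16}{3} + 4\right) \left(-6 + W\right) = - \frac{4 \left(-6 + W\right)}{9} = \frac{8}{3} - \frac{4 W}{9}$)
$\frac{J{\left(-297 \right)}}{d} = \frac{\frac{8}{3} - -132}{-57416} = \left(\frac{8}{3} + 132\right) \left(- \frac{1}{57416}\right) = \frac{404}{3} \left(- \frac{1}{57416}\right) = - \frac{101}{43062}$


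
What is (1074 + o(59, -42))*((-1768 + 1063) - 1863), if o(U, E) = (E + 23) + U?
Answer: -2860752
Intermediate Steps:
o(U, E) = 23 + E + U (o(U, E) = (23 + E) + U = 23 + E + U)
(1074 + o(59, -42))*((-1768 + 1063) - 1863) = (1074 + (23 - 42 + 59))*((-1768 + 1063) - 1863) = (1074 + 40)*(-705 - 1863) = 1114*(-2568) = -2860752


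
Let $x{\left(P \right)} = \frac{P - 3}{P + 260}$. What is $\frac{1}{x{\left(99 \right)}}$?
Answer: $\frac{359}{96} \approx 3.7396$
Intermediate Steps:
$x{\left(P \right)} = \frac{-3 + P}{260 + P}$
$\frac{1}{x{\left(99 \right)}} = \frac{1}{\frac{1}{260 + 99} \left(-3 + 99\right)} = \frac{1}{\frac{1}{359} \cdot 96} = \frac{1}{\frac{96}{359}} = \frac{359}{96}$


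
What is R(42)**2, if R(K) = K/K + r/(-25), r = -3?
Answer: 784/625 ≈ 1.2544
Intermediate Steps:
R(K) = 28/25 (R(K) = K/K - 3/(-25) = 1 - 3*(-1/25) = 1 + 3/25 = 28/25)
R(42)**2 = (28/25)**2 = 784/625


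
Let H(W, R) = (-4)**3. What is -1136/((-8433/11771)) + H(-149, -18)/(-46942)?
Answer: 313851102032/197930943 ≈ 1585.7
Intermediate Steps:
H(W, R) = -64
-1136/((-8433/11771)) + H(-149, -18)/(-46942) = -1136/((-8433/11771)) - 64/(-46942) = -1136/((-8433*1/11771)) - 64*(-1/46942) = -1136/(-8433/11771) + 32/23471 = -1136*(-11771/8433) + 32/23471 = 13371856/8433 + 32/23471 = 313851102032/197930943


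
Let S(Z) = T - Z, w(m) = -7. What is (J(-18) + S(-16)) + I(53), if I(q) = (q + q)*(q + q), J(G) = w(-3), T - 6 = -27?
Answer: 11224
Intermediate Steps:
T = -21 (T = 6 - 27 = -21)
J(G) = -7
I(q) = 4*q² (I(q) = (2*q)*(2*q) = 4*q²)
S(Z) = -21 - Z
(J(-18) + S(-16)) + I(53) = (-7 + (-21 - 1*(-16))) + 4*53² = (-7 + (-21 + 16)) + 4*2809 = (-7 - 5) + 11236 = -12 + 11236 = 11224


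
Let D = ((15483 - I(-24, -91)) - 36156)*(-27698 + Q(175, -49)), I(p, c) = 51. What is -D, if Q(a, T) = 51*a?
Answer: -389051652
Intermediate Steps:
D = 389051652 (D = ((15483 - 1*51) - 36156)*(-27698 + 51*175) = ((15483 - 51) - 36156)*(-27698 + 8925) = (15432 - 36156)*(-18773) = -20724*(-18773) = 389051652)
-D = -1*389051652 = -389051652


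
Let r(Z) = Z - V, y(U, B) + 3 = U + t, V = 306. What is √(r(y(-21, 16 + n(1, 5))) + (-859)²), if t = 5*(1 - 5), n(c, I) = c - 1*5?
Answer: √737531 ≈ 858.80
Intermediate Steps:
n(c, I) = -5 + c (n(c, I) = c - 5 = -5 + c)
t = -20 (t = 5*(-4) = -20)
y(U, B) = -23 + U (y(U, B) = -3 + (U - 20) = -3 + (-20 + U) = -23 + U)
r(Z) = -306 + Z (r(Z) = Z - 1*306 = Z - 306 = -306 + Z)
√(r(y(-21, 16 + n(1, 5))) + (-859)²) = √((-306 + (-23 - 21)) + (-859)²) = √((-306 - 44) + 737881) = √(-350 + 737881) = √737531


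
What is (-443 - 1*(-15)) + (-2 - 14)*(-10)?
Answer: -268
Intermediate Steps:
(-443 - 1*(-15)) + (-2 - 14)*(-10) = (-443 + 15) - 16*(-10) = -428 + 160 = -268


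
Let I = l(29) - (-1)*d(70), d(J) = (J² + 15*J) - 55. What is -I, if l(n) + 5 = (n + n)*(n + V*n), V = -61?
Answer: 95030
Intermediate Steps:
d(J) = -55 + J² + 15*J
l(n) = -5 - 120*n² (l(n) = -5 + (n + n)*(n - 61*n) = -5 + (2*n)*(-60*n) = -5 - 120*n²)
I = -95030 (I = (-5 - 120*29²) - (-1)*(-55 + 70² + 15*70) = (-5 - 120*841) - (-1)*(-55 + 4900 + 1050) = (-5 - 100920) - (-1)*5895 = -100925 - 1*(-5895) = -100925 + 5895 = -95030)
-I = -1*(-95030) = 95030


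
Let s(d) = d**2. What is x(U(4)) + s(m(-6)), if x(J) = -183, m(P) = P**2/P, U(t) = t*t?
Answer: -147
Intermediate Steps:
U(t) = t**2
m(P) = P
x(U(4)) + s(m(-6)) = -183 + (-6)**2 = -183 + 36 = -147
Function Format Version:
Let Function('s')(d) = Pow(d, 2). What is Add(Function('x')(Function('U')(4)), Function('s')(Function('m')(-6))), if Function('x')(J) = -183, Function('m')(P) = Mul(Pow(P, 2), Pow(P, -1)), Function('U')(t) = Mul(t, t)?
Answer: -147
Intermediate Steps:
Function('U')(t) = Pow(t, 2)
Function('m')(P) = P
Add(Function('x')(Function('U')(4)), Function('s')(Function('m')(-6))) = Add(-183, Pow(-6, 2)) = Add(-183, 36) = -147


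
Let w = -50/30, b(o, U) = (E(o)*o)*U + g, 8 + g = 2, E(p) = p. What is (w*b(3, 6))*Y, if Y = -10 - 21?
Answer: 2480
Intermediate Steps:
g = -6 (g = -8 + 2 = -6)
b(o, U) = -6 + U*o² (b(o, U) = (o*o)*U - 6 = o²*U - 6 = U*o² - 6 = -6 + U*o²)
w = -5/3 (w = -50*1/30 = -5/3 ≈ -1.6667)
Y = -31
(w*b(3, 6))*Y = -5*(-6 + 6*3²)/3*(-31) = -5*(-6 + 6*9)/3*(-31) = -5*(-6 + 54)/3*(-31) = -5/3*48*(-31) = -80*(-31) = 2480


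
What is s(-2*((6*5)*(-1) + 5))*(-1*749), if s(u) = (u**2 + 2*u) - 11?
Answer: -1939161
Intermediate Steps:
s(u) = -11 + u**2 + 2*u
s(-2*((6*5)*(-1) + 5))*(-1*749) = (-11 + (-2*((6*5)*(-1) + 5))**2 + 2*(-2*((6*5)*(-1) + 5)))*(-1*749) = (-11 + (-2*(30*(-1) + 5))**2 + 2*(-2*(30*(-1) + 5)))*(-749) = (-11 + (-2*(-30 + 5))**2 + 2*(-2*(-30 + 5)))*(-749) = (-11 + (-2*(-25))**2 + 2*(-2*(-25)))*(-749) = (-11 + 50**2 + 2*50)*(-749) = (-11 + 2500 + 100)*(-749) = 2589*(-749) = -1939161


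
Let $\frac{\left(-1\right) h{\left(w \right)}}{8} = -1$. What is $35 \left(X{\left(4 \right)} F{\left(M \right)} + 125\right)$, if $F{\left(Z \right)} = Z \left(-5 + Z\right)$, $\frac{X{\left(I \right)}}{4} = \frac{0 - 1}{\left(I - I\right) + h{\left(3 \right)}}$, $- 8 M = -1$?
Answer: $\frac{561365}{128} \approx 4385.7$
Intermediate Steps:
$h{\left(w \right)} = 8$ ($h{\left(w \right)} = \left(-8\right) \left(-1\right) = 8$)
$M = \frac{1}{8}$ ($M = \left(- \frac{1}{8}\right) \left(-1\right) = \frac{1}{8} \approx 0.125$)
$X{\left(I \right)} = - \frac{1}{2}$ ($X{\left(I \right)} = 4 \frac{0 - 1}{\left(I - I\right) + 8} = 4 \left(- \frac{1}{0 + 8}\right) = 4 \left(- \frac{1}{8}\right) = - \frac{1}{2}$)
$35 \left(X{\left(4 \right)} F{\left(M \right)} + 125\right) = 35 \left(- \frac{\frac{1}{8} \left(-5 + \frac{1}{8}\right)}{2} + 125\right) = 35 \left(- \frac{\frac{1}{8} \left(- \frac{39}{8}\right)}{2} + 125\right) = 35 \left(\left(- \frac{1}{2}\right) \left(- \frac{39}{64}\right) + 125\right) = 35 \left(\frac{39}{128} + 125\right) = 35 \cdot \frac{16039}{128} = \frac{561365}{128}$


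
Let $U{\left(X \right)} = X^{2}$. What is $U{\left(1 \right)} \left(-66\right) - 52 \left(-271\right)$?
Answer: $14026$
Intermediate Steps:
$U{\left(1 \right)} \left(-66\right) - 52 \left(-271\right) = 1^{2} \left(-66\right) - 52 \left(-271\right) = 1 \left(-66\right) - -14092 = -66 + 14092 = 14026$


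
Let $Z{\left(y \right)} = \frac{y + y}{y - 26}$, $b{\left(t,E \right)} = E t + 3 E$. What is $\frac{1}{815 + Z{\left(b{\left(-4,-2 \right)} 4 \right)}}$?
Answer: $\frac{9}{7327} \approx 0.0012283$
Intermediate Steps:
$b{\left(t,E \right)} = 3 E + E t$
$Z{\left(y \right)} = \frac{2 y}{-26 + y}$
$\frac{1}{815 + Z{\left(b{\left(-4,-2 \right)} 4 \right)}} = \frac{1}{815 + \frac{2 - 2 \left(3 - 4\right) 4}{-26 + - 2 \left(3 - 4\right) 4}} = \frac{1}{815 + \frac{2 \left(-2\right) \left(-1\right) 4}{-26 + \left(-2\right) \left(-1\right) 4}} = \frac{1}{815 + \frac{2 \cdot 2 \cdot 4}{-26 + 2 \cdot 4}} = \frac{1}{815 + 2 \cdot 8 \frac{1}{-26 + 8}} = \frac{1}{815 + 2 \cdot 8 \frac{1}{-18}} = \frac{1}{815 + 2 \cdot 8 \left(- \frac{1}{18}\right)} = \frac{1}{815 - \frac{8}{9}} = \frac{1}{\frac{7327}{9}} = \frac{9}{7327}$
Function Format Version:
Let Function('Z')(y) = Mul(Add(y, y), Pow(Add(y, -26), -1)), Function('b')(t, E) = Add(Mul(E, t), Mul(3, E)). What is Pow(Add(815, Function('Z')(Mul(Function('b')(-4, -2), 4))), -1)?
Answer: Rational(9, 7327) ≈ 0.0012283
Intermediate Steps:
Function('b')(t, E) = Add(Mul(3, E), Mul(E, t))
Function('Z')(y) = Mul(2, y, Pow(Add(-26, y), -1)) (Function('Z')(y) = Mul(Mul(2, y), Pow(Add(-26, y), -1)) = Mul(2, y, Pow(Add(-26, y), -1)))
Pow(Add(815, Function('Z')(Mul(Function('b')(-4, -2), 4))), -1) = Pow(Add(815, Mul(2, Mul(Mul(-2, Add(3, -4)), 4), Pow(Add(-26, Mul(Mul(-2, Add(3, -4)), 4)), -1))), -1) = Pow(Add(815, Mul(2, Mul(Mul(-2, -1), 4), Pow(Add(-26, Mul(Mul(-2, -1), 4)), -1))), -1) = Pow(Add(815, Mul(2, Mul(2, 4), Pow(Add(-26, Mul(2, 4)), -1))), -1) = Pow(Add(815, Mul(2, 8, Pow(Add(-26, 8), -1))), -1) = Pow(Add(815, Mul(2, 8, Pow(-18, -1))), -1) = Pow(Add(815, Mul(2, 8, Rational(-1, 18))), -1) = Pow(Add(815, Rational(-8, 9)), -1) = Pow(Rational(7327, 9), -1) = Rational(9, 7327)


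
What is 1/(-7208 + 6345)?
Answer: -1/863 ≈ -0.0011587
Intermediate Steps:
1/(-7208 + 6345) = 1/(-863) = -1/863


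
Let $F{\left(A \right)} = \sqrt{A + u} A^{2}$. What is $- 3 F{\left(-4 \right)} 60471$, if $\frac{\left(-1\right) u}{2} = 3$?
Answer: $- 2902608 i \sqrt{10} \approx - 9.1788 \cdot 10^{6} i$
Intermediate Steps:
$u = -6$ ($u = \left(-2\right) 3 = -6$)
$F{\left(A \right)} = A^{2} \sqrt{-6 + A}$ ($F{\left(A \right)} = \sqrt{A - 6} A^{2} = \sqrt{-6 + A} A^{2} = A^{2} \sqrt{-6 + A}$)
$- 3 F{\left(-4 \right)} 60471 = - 3 \left(-4\right)^{2} \sqrt{-6 - 4} \cdot 60471 = - 3 \cdot 16 \sqrt{-10} \cdot 60471 = - 3 \cdot 16 i \sqrt{10} \cdot 60471 = - 48 i \sqrt{10} \cdot 60471 = - 2902608 i \sqrt{10}$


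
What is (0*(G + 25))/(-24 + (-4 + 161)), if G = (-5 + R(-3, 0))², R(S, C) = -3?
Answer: 0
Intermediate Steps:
G = 64 (G = (-5 - 3)² = (-8)² = 64)
(0*(G + 25))/(-24 + (-4 + 161)) = (0*(64 + 25))/(-24 + (-4 + 161)) = (0*89)/(-24 + 157) = 0/133 = 0*(1/133) = 0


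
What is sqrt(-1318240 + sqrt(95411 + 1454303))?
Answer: sqrt(-1318240 + sqrt(1549714)) ≈ 1147.6*I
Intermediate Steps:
sqrt(-1318240 + sqrt(95411 + 1454303)) = sqrt(-1318240 + sqrt(1549714))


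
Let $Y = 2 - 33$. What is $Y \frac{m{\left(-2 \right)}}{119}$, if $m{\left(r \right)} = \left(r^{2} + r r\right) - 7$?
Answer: $- \frac{31}{119} \approx -0.2605$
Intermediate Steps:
$m{\left(r \right)} = -7 + 2 r^{2}$ ($m{\left(r \right)} = \left(r^{2} + r^{2}\right) - 7 = 2 r^{2} - 7 = -7 + 2 r^{2}$)
$Y = -31$
$Y \frac{m{\left(-2 \right)}}{119} = - 31 \frac{-7 + 2 \left(-2\right)^{2}}{119} = - 31 \left(-7 + 2 \cdot 4\right) \frac{1}{119} = - 31 \left(-7 + 8\right) \frac{1}{119} = - 31 \cdot 1 \cdot \frac{1}{119} = \left(-31\right) \frac{1}{119} = - \frac{31}{119}$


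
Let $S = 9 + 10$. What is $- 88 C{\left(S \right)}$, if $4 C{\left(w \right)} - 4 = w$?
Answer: $-506$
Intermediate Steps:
$S = 19$
$C{\left(w \right)} = 1 + \frac{w}{4}$
$- 88 C{\left(S \right)} = - 88 \left(1 + \frac{1}{4} \cdot 19\right) = - 88 \left(1 + \frac{19}{4}\right) = \left(-88\right) \frac{23}{4} = -506$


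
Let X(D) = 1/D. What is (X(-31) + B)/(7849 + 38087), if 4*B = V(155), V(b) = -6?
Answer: -95/2848032 ≈ -3.3356e-5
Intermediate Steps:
B = -3/2 (B = (¼)*(-6) = -3/2 ≈ -1.5000)
(X(-31) + B)/(7849 + 38087) = (1/(-31) - 3/2)/(7849 + 38087) = (-1/31 - 3/2)/45936 = -95/62*1/45936 = -95/2848032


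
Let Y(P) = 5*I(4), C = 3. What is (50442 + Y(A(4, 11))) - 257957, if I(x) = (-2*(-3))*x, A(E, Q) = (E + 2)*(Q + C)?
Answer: -207395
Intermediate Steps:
A(E, Q) = (2 + E)*(3 + Q) (A(E, Q) = (E + 2)*(Q + 3) = (2 + E)*(3 + Q))
I(x) = 6*x
Y(P) = 120 (Y(P) = 5*(6*4) = 5*24 = 120)
(50442 + Y(A(4, 11))) - 257957 = (50442 + 120) - 257957 = 50562 - 257957 = -207395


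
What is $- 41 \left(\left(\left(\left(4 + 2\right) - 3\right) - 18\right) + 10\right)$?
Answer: $205$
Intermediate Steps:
$- 41 \left(\left(\left(\left(4 + 2\right) - 3\right) - 18\right) + 10\right) = - 41 \left(\left(\left(6 - 3\right) - 18\right) + 10\right) = - 41 \left(\left(3 - 18\right) + 10\right) = - 41 \left(-15 + 10\right) = \left(-41\right) \left(-5\right) = 205$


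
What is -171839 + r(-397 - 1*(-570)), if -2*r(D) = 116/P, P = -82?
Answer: -7045370/41 ≈ -1.7184e+5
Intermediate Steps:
r(D) = 29/41 (r(D) = -58/(-82) = -58*(-1)/82 = -½*(-58/41) = 29/41)
-171839 + r(-397 - 1*(-570)) = -171839 + 29/41 = -7045370/41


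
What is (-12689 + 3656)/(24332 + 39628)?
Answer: -3011/21320 ≈ -0.14123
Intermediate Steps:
(-12689 + 3656)/(24332 + 39628) = -9033/63960 = -9033*1/63960 = -3011/21320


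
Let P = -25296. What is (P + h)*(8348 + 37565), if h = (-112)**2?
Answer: -585482576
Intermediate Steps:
h = 12544
(P + h)*(8348 + 37565) = (-25296 + 12544)*(8348 + 37565) = -12752*45913 = -585482576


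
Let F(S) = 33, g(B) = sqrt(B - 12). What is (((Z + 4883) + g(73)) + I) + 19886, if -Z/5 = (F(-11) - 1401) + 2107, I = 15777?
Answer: 36851 + sqrt(61) ≈ 36859.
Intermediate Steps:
g(B) = sqrt(-12 + B)
Z = -3695 (Z = -5*((33 - 1401) + 2107) = -5*(-1368 + 2107) = -5*739 = -3695)
(((Z + 4883) + g(73)) + I) + 19886 = (((-3695 + 4883) + sqrt(-12 + 73)) + 15777) + 19886 = ((1188 + sqrt(61)) + 15777) + 19886 = (16965 + sqrt(61)) + 19886 = 36851 + sqrt(61)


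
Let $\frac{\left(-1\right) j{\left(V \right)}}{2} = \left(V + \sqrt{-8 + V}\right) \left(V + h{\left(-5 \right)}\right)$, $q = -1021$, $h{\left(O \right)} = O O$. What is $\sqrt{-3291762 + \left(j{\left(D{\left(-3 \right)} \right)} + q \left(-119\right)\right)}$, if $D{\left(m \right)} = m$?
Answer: $\sqrt{-3170131 - 44 i \sqrt{11}} \approx 0.041 - 1780.5 i$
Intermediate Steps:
$h{\left(O \right)} = O^{2}$
$j{\left(V \right)} = - 2 \left(25 + V\right) \left(V + \sqrt{-8 + V}\right)$ ($j{\left(V \right)} = - 2 \left(V + \sqrt{-8 + V}\right) \left(V + \left(-5\right)^{2}\right) = - 2 \left(V + \sqrt{-8 + V}\right) \left(V + 25\right) = - 2 \left(V + \sqrt{-8 + V}\right) \left(25 + V\right) = - 2 \left(25 + V\right) \left(V + \sqrt{-8 + V}\right)$)
$\sqrt{-3291762 + \left(j{\left(D{\left(-3 \right)} \right)} + q \left(-119\right)\right)} = \sqrt{-3291762 - \left(-121631 + 44 \sqrt{-8 - 3}\right)} = \sqrt{-3291762 + \left(\left(150 - 50 \sqrt{-11} - 18 - - 6 \sqrt{-11}\right) + 121499\right)} = \sqrt{-3291762 + \left(\left(150 - 50 i \sqrt{11} - 18 - - 6 i \sqrt{11}\right) + 121499\right)} = \sqrt{-3291762 + \left(\left(150 - 50 i \sqrt{11} - 18 + 6 i \sqrt{11}\right) + 121499\right)} = \sqrt{-3291762 + \left(\left(132 - 44 i \sqrt{11}\right) + 121499\right)} = \sqrt{-3291762 + \left(121631 - 44 i \sqrt{11}\right)} = \sqrt{-3170131 - 44 i \sqrt{11}}$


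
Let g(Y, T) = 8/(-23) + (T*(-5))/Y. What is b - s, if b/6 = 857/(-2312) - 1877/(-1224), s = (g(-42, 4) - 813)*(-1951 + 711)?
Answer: -140697254231/139587 ≈ -1.0080e+6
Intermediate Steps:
g(Y, T) = -8/23 - 5*T/Y (g(Y, T) = 8*(-1/23) + (-5*T)/Y = -8/23 - 5*T/Y)
s = 486845080/483 (s = ((-8/23 - 5*4/(-42)) - 813)*(-1951 + 711) = ((-8/23 - 5*4*(-1/42)) - 813)*(-1240) = ((-8/23 + 10/21) - 813)*(-1240) = (62/483 - 813)*(-1240) = -392617/483*(-1240) = 486845080/483 ≈ 1.0080e+6)
b = 6049/867 (b = 6*(857/(-2312) - 1877/(-1224)) = 6*(857*(-1/2312) - 1877*(-1/1224)) = 6*(-857/2312 + 1877/1224) = 6*(6049/5202) = 6049/867 ≈ 6.9769)
b - s = 6049/867 - 1*486845080/483 = 6049/867 - 486845080/483 = -140697254231/139587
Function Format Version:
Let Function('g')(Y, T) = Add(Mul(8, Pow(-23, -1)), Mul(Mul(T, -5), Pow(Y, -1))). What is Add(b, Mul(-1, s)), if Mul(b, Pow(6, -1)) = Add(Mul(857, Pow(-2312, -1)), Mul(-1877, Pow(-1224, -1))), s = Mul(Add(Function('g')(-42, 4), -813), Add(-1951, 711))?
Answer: Rational(-140697254231, 139587) ≈ -1.0080e+6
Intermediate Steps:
Function('g')(Y, T) = Add(Rational(-8, 23), Mul(-5, T, Pow(Y, -1))) (Function('g')(Y, T) = Add(Mul(8, Rational(-1, 23)), Mul(Mul(-5, T), Pow(Y, -1))) = Add(Rational(-8, 23), Mul(-5, T, Pow(Y, -1))))
s = Rational(486845080, 483) (s = Mul(Add(Add(Rational(-8, 23), Mul(-5, 4, Pow(-42, -1))), -813), Add(-1951, 711)) = Mul(Add(Add(Rational(-8, 23), Mul(-5, 4, Rational(-1, 42))), -813), -1240) = Mul(Add(Add(Rational(-8, 23), Rational(10, 21)), -813), -1240) = Mul(Add(Rational(62, 483), -813), -1240) = Mul(Rational(-392617, 483), -1240) = Rational(486845080, 483) ≈ 1.0080e+6)
b = Rational(6049, 867) (b = Mul(6, Add(Mul(857, Pow(-2312, -1)), Mul(-1877, Pow(-1224, -1)))) = Mul(6, Add(Mul(857, Rational(-1, 2312)), Mul(-1877, Rational(-1, 1224)))) = Mul(6, Add(Rational(-857, 2312), Rational(1877, 1224))) = Mul(6, Rational(6049, 5202)) = Rational(6049, 867) ≈ 6.9769)
Add(b, Mul(-1, s)) = Add(Rational(6049, 867), Mul(-1, Rational(486845080, 483))) = Add(Rational(6049, 867), Rational(-486845080, 483)) = Rational(-140697254231, 139587)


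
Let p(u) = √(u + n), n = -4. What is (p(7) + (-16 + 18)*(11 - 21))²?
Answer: (-20 + √3)² ≈ 333.72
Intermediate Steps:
p(u) = √(-4 + u) (p(u) = √(u - 4) = √(-4 + u))
(p(7) + (-16 + 18)*(11 - 21))² = (√(-4 + 7) + (-16 + 18)*(11 - 21))² = (√3 + 2*(-10))² = (√3 - 20)² = (-20 + √3)²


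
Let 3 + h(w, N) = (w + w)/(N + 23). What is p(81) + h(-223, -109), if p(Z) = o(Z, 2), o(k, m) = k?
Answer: 3577/43 ≈ 83.186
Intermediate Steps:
h(w, N) = -3 + 2*w/(23 + N) (h(w, N) = -3 + (w + w)/(N + 23) = -3 + (2*w)/(23 + N) = -3 + 2*w/(23 + N))
p(Z) = Z
p(81) + h(-223, -109) = 81 + (-69 - 3*(-109) + 2*(-223))/(23 - 109) = 81 + (-69 + 327 - 446)/(-86) = 81 - 1/86*(-188) = 81 + 94/43 = 3577/43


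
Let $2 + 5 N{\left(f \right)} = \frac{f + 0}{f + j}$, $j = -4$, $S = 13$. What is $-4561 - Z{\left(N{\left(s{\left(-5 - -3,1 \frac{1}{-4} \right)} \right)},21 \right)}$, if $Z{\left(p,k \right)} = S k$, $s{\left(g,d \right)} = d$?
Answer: $-4834$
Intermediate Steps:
$N{\left(f \right)} = - \frac{2}{5} + \frac{f}{5 \left(-4 + f\right)}$ ($N{\left(f \right)} = - \frac{2}{5} + \frac{\left(f + 0\right) \frac{1}{f - 4}}{5} = - \frac{2}{5} + \frac{f \frac{1}{-4 + f}}{5} = - \frac{2}{5} + \frac{f}{5 \left(-4 + f\right)}$)
$Z{\left(p,k \right)} = 13 k$
$-4561 - Z{\left(N{\left(s{\left(-5 - -3,1 \frac{1}{-4} \right)} \right)},21 \right)} = -4561 - 13 \cdot 21 = -4561 - 273 = -4834$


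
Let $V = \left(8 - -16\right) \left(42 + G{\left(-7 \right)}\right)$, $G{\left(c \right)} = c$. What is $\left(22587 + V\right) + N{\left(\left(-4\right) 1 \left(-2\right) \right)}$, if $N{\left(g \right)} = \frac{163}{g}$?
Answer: $\frac{187579}{8} \approx 23447.0$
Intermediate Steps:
$V = 840$ ($V = \left(8 - -16\right) \left(42 - 7\right) = \left(8 + 16\right) 35 = 24 \cdot 35 = 840$)
$\left(22587 + V\right) + N{\left(\left(-4\right) 1 \left(-2\right) \right)} = \left(22587 + 840\right) + \frac{163}{\left(-4\right) 1 \left(-2\right)} = 23427 + \frac{163}{\left(-4\right) \left(-2\right)} = 23427 + \frac{163}{8} = \frac{187579}{8}$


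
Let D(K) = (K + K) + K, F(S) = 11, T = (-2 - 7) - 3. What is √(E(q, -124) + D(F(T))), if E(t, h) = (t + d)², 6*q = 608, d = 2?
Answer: √96397/3 ≈ 103.49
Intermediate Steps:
q = 304/3 (q = (⅙)*608 = 304/3 ≈ 101.33)
T = -12 (T = -9 - 3 = -12)
E(t, h) = (2 + t)² (E(t, h) = (t + 2)² = (2 + t)²)
D(K) = 3*K (D(K) = 2*K + K = 3*K)
√(E(q, -124) + D(F(T))) = √((2 + 304/3)² + 3*11) = √((310/3)² + 33) = √(96100/9 + 33) = √(96397/9) = √96397/3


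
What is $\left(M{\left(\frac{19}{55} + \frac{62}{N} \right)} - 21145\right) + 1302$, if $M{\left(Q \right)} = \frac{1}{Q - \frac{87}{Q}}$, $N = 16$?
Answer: $- \frac{88597620391}{4464917} \approx -19843.0$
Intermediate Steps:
$\left(M{\left(\frac{19}{55} + \frac{62}{N} \right)} - 21145\right) + 1302 = \left(\frac{\frac{19}{55} + \frac{62}{16}}{-87 + \left(\frac{19}{55} + \frac{62}{16}\right)^{2}} - 21145\right) + 1302 = \left(\frac{19 \cdot \frac{1}{55} + 62 \cdot \frac{1}{16}}{-87 + \left(19 \cdot \frac{1}{55} + 62 \cdot \frac{1}{16}\right)^{2}} - 21145\right) + 1302 = \left(\frac{\frac{19}{55} + \frac{31}{8}}{-87 + \left(\frac{19}{55} + \frac{31}{8}\right)^{2}} - 21145\right) + 1302 = \left(\frac{1857}{440 \left(-87 + \left(\frac{1857}{440}\right)^{2}\right)} - 21145\right) + 1302 = \left(\frac{1857}{440 \left(-87 + \frac{3448449}{193600}\right)} - 21145\right) + 1302 = \left(\frac{1857}{440 \left(- \frac{13394751}{193600}\right)} - 21145\right) + 1302 = \left(\frac{1857}{440} \left(- \frac{193600}{13394751}\right) - 21145\right) + 1302 = \left(- \frac{272360}{4464917} - 21145\right) + 1302 = - \frac{94410942325}{4464917} + 1302 = - \frac{88597620391}{4464917}$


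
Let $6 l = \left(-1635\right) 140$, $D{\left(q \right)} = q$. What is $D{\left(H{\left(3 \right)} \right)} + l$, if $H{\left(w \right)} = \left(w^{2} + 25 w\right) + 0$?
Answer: $-38066$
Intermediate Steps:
$H{\left(w \right)} = w^{2} + 25 w$
$l = -38150$ ($l = \frac{\left(-1635\right) 140}{6} = \frac{1}{6} \left(-228900\right) = -38150$)
$D{\left(H{\left(3 \right)} \right)} + l = 3 \left(25 + 3\right) - 38150 = 3 \cdot 28 - 38150 = 84 - 38150 = -38066$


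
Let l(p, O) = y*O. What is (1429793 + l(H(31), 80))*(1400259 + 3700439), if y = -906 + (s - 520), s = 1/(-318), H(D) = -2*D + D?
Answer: 1067057488132246/159 ≈ 6.7111e+12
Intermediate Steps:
H(D) = -D
s = -1/318 ≈ -0.0031447
y = -453469/318 (y = -906 + (-1/318 - 520) = -906 - 165361/318 = -453469/318 ≈ -1426.0)
l(p, O) = -453469*O/318
(1429793 + l(H(31), 80))*(1400259 + 3700439) = (1429793 - 453469/318*80)*(1400259 + 3700439) = (1429793 - 18138760/159)*5100698 = (209198327/159)*5100698 = 1067057488132246/159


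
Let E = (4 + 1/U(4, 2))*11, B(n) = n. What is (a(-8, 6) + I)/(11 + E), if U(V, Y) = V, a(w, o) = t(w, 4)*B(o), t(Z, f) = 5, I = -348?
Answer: -424/77 ≈ -5.5065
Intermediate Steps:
a(w, o) = 5*o
E = 187/4 (E = (4 + 1/4)*11 = (4 + ¼)*11 = (17/4)*11 = 187/4 ≈ 46.750)
(a(-8, 6) + I)/(11 + E) = (5*6 - 348)/(11 + 187/4) = (30 - 348)/(231/4) = -318*4/231 = -424/77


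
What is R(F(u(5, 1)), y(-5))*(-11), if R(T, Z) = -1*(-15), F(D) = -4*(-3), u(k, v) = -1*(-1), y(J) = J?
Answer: -165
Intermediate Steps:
u(k, v) = 1
F(D) = 12
R(T, Z) = 15
R(F(u(5, 1)), y(-5))*(-11) = 15*(-11) = -165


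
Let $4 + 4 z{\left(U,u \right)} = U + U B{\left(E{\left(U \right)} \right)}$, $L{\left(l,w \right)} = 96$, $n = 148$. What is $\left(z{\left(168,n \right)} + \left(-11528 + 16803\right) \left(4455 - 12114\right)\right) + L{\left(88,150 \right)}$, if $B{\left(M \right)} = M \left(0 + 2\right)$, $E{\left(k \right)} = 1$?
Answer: $-40401004$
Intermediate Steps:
$B{\left(M \right)} = 2 M$ ($B{\left(M \right)} = M 2 = 2 M$)
$z{\left(U,u \right)} = -1 + \frac{3 U}{4}$ ($z{\left(U,u \right)} = -1 + \frac{U + U 2 \cdot 1}{4} = -1 + \frac{U + U 2}{4} = -1 + \frac{U + 2 U}{4} = -1 + \frac{3 U}{4}$)
$\left(z{\left(168,n \right)} + \left(-11528 + 16803\right) \left(4455 - 12114\right)\right) + L{\left(88,150 \right)} = \left(\left(-1 + \frac{3}{4} \cdot 168\right) + \left(-11528 + 16803\right) \left(4455 - 12114\right)\right) + 96 = \left(\left(-1 + 126\right) + 5275 \left(-7659\right)\right) + 96 = \left(125 - 40401225\right) + 96 = -40401100 + 96 = -40401004$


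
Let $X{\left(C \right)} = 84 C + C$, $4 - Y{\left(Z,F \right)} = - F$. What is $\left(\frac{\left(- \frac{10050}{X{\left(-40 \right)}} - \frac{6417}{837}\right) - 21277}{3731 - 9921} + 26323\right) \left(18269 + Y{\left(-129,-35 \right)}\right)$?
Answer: $\frac{303151789321931}{631380} \approx 4.8014 \cdot 10^{8}$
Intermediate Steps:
$Y{\left(Z,F \right)} = 4 + F$ ($Y{\left(Z,F \right)} = 4 - - F = 4 + F$)
$X{\left(C \right)} = 85 C$
$\left(\frac{\left(- \frac{10050}{X{\left(-40 \right)}} - \frac{6417}{837}\right) - 21277}{3731 - 9921} + 26323\right) \left(18269 + Y{\left(-129,-35 \right)}\right) = \left(\frac{\left(- \frac{10050}{85 \left(-40\right)} - \frac{6417}{837}\right) - 21277}{3731 - 9921} + 26323\right) \left(18269 + \left(4 - 35\right)\right) = \left(\frac{\left(- \frac{10050}{-3400} - \frac{23}{3}\right) - 21277}{-6190} + 26323\right) \left(18269 - 31\right) = \left(\left(\left(\left(-10050\right) \left(- \frac{1}{3400}\right) - \frac{23}{3}\right) - 21277\right) \left(- \frac{1}{6190}\right) + 26323\right) 18238 = \left(\left(\left(\frac{201}{68} - \frac{23}{3}\right) - 21277\right) \left(- \frac{1}{6190}\right) + 26323\right) 18238 = \left(\left(- \frac{961}{204} - 21277\right) \left(- \frac{1}{6190}\right) + 26323\right) 18238 = \left(\left(- \frac{4341469}{204}\right) \left(- \frac{1}{6190}\right) + 26323\right) 18238 = \left(\frac{4341469}{1262760} + 26323\right) 18238 = \frac{33243972949}{1262760} \cdot 18238 = \frac{303151789321931}{631380}$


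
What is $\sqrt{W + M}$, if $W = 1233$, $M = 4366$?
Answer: $\sqrt{5599} \approx 74.826$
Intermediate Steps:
$\sqrt{W + M} = \sqrt{1233 + 4366} = \sqrt{5599}$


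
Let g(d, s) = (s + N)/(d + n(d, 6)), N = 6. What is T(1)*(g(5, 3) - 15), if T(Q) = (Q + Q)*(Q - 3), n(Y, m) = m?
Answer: 624/11 ≈ 56.727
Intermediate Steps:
T(Q) = 2*Q*(-3 + Q) (T(Q) = (2*Q)*(-3 + Q) = 2*Q*(-3 + Q))
g(d, s) = (6 + s)/(6 + d) (g(d, s) = (s + 6)/(d + 6) = (6 + s)/(6 + d))
T(1)*(g(5, 3) - 15) = (2*1*(-3 + 1))*((6 + 3)/(6 + 5) - 15) = (2*1*(-2))*(9/11 - 15) = -4*((1/11)*9 - 15) = -4*(9/11 - 15) = -4*(-156/11) = 624/11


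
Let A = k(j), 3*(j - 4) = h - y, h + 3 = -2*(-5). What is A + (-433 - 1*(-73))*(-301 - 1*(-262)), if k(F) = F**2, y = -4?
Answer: 126889/9 ≈ 14099.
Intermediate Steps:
h = 7 (h = -3 - 2*(-5) = -3 + 10 = 7)
j = 23/3 (j = 4 + (7 - 1*(-4))/3 = 4 + (7 + 4)/3 = 4 + (1/3)*11 = 4 + 11/3 = 23/3 ≈ 7.6667)
A = 529/9 (A = (23/3)**2 = 529/9 ≈ 58.778)
A + (-433 - 1*(-73))*(-301 - 1*(-262)) = 529/9 + (-433 - 1*(-73))*(-301 - 1*(-262)) = 529/9 + (-433 + 73)*(-301 + 262) = 529/9 - 360*(-39) = 529/9 + 14040 = 126889/9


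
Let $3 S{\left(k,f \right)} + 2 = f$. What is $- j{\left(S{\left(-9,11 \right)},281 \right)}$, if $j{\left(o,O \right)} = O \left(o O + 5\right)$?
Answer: $-238288$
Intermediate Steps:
$S{\left(k,f \right)} = - \frac{2}{3} + \frac{f}{3}$
$j{\left(o,O \right)} = O \left(5 + O o\right)$ ($j{\left(o,O \right)} = O \left(O o + 5\right) = O \left(5 + O o\right)$)
$- j{\left(S{\left(-9,11 \right)},281 \right)} = - 281 \left(5 + 281 \left(- \frac{2}{3} + \frac{1}{3} \cdot 11\right)\right) = - 281 \left(5 + 281 \left(- \frac{2}{3} + \frac{11}{3}\right)\right) = - 281 \left(5 + 281 \cdot 3\right) = - 281 \left(5 + 843\right) = - 281 \cdot 848 = \left(-1\right) 238288 = -238288$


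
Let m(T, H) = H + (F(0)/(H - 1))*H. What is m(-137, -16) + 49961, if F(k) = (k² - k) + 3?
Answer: 849113/17 ≈ 49948.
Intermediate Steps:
F(k) = 3 + k² - k
m(T, H) = H + 3*H/(-1 + H) (m(T, H) = H + ((3 + 0² - 1*0)/(H - 1))*H = H + ((3 + 0 + 0)/(-1 + H))*H = H + (3/(-1 + H))*H = H + 3*H/(-1 + H))
m(-137, -16) + 49961 = -16*(2 - 16)/(-1 - 16) + 49961 = -16*(-14)/(-17) + 49961 = -16*(-1/17)*(-14) + 49961 = -224/17 + 49961 = 849113/17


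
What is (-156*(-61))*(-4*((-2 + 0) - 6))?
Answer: 304512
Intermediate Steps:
(-156*(-61))*(-4*((-2 + 0) - 6)) = 9516*(-4*(-2 - 6)) = 9516*(-4*(-8)) = 9516*32 = 304512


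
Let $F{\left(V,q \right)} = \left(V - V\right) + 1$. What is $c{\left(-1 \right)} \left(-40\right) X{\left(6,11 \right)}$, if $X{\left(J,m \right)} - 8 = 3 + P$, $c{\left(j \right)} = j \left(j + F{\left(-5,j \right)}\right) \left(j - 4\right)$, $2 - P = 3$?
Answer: $0$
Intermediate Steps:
$P = -1$ ($P = 2 - 3 = -1$)
$F{\left(V,q \right)} = 1$ ($F{\left(V,q \right)} = 0 + 1 = 1$)
$c{\left(j \right)} = j \left(1 + j\right) \left(-4 + j\right)$ ($c{\left(j \right)} = j \left(j + 1\right) \left(j - 4\right) = j \left(1 + j\right) \left(-4 + j\right)$)
$X{\left(J,m \right)} = 10$ ($X{\left(J,m \right)} = 8 + \left(3 - 1\right) = 8 + 2 = 10$)
$c{\left(-1 \right)} \left(-40\right) X{\left(6,11 \right)} = - (-4 + \left(-1\right)^{2} - -3) \left(-40\right) 10 = - (-4 + 1 + 3) \left(-40\right) 10 = \left(-1\right) 0 \left(-40\right) 10 = 0 \left(-40\right) 10 = 0 \cdot 10 = 0$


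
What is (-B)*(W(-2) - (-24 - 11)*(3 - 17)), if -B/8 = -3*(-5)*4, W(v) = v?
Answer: -236160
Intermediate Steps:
B = -480 (B = -8*(-3*(-5))*4 = -120*4 = -8*60 = -480)
(-B)*(W(-2) - (-24 - 11)*(3 - 17)) = (-1*(-480))*(-2 - (-24 - 11)*(3 - 17)) = 480*(-2 - (-35)*(-14)) = 480*(-2 - 1*490) = 480*(-2 - 490) = 480*(-492) = -236160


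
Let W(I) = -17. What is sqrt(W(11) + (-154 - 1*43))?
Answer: I*sqrt(214) ≈ 14.629*I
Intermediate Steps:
sqrt(W(11) + (-154 - 1*43)) = sqrt(-17 + (-154 - 1*43)) = sqrt(-17 + (-154 - 43)) = sqrt(-17 - 197) = sqrt(-214) = I*sqrt(214)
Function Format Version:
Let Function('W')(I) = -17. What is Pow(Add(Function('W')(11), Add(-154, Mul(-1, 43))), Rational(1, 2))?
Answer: Mul(I, Pow(214, Rational(1, 2))) ≈ Mul(14.629, I)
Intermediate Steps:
Pow(Add(Function('W')(11), Add(-154, Mul(-1, 43))), Rational(1, 2)) = Pow(Add(-17, Add(-154, Mul(-1, 43))), Rational(1, 2)) = Pow(Add(-17, Add(-154, -43)), Rational(1, 2)) = Pow(Add(-17, -197), Rational(1, 2)) = Pow(-214, Rational(1, 2)) = Mul(I, Pow(214, Rational(1, 2)))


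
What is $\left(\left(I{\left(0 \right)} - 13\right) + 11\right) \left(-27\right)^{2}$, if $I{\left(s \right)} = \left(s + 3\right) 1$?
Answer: $729$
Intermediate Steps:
$I{\left(s \right)} = 3 + s$ ($I{\left(s \right)} = \left(3 + s\right) 1 = 3 + s$)
$\left(\left(I{\left(0 \right)} - 13\right) + 11\right) \left(-27\right)^{2} = \left(\left(\left(3 + 0\right) - 13\right) + 11\right) \left(-27\right)^{2} = \left(\left(3 - 13\right) + 11\right) 729 = \left(-10 + 11\right) 729 = 1 \cdot 729 = 729$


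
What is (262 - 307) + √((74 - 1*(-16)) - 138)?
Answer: -45 + 4*I*√3 ≈ -45.0 + 6.9282*I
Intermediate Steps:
(262 - 307) + √((74 - 1*(-16)) - 138) = -45 + √((74 + 16) - 138) = -45 + √(90 - 138) = -45 + √(-48) = -45 + 4*I*√3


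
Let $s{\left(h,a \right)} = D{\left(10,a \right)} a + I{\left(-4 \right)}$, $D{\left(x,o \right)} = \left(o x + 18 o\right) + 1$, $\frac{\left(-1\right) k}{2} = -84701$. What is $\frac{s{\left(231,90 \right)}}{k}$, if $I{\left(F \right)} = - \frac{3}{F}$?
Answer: $\frac{907563}{677608} \approx 1.3394$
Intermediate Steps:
$k = 169402$ ($k = \left(-2\right) \left(-84701\right) = 169402$)
$D{\left(x,o \right)} = 1 + 18 o + o x$ ($D{\left(x,o \right)} = \left(18 o + o x\right) + 1 = 1 + 18 o + o x$)
$s{\left(h,a \right)} = \frac{3}{4} + a \left(1 + 28 a\right)$ ($s{\left(h,a \right)} = \left(1 + 18 a + a 10\right) a - \frac{3}{-4} = \left(1 + 18 a + 10 a\right) a - - \frac{3}{4} = \left(1 + 28 a\right) a + \frac{3}{4} = a \left(1 + 28 a\right) + \frac{3}{4} = \frac{3}{4} + a \left(1 + 28 a\right)$)
$\frac{s{\left(231,90 \right)}}{k} = \frac{\frac{3}{4} + 90 + 28 \cdot 90^{2}}{169402} = \left(\frac{3}{4} + 90 + 28 \cdot 8100\right) \frac{1}{169402} = \left(\frac{3}{4} + 90 + 226800\right) \frac{1}{169402} = \frac{907563}{4} \cdot \frac{1}{169402} = \frac{907563}{677608}$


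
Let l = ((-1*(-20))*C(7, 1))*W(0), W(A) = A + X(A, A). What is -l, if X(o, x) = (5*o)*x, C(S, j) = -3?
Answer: 0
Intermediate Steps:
X(o, x) = 5*o*x
W(A) = A + 5*A² (W(A) = A + 5*A*A = A + 5*A²)
l = 0 (l = (-1*(-20)*(-3))*(0*(1 + 5*0)) = (20*(-3))*(0*(1 + 0)) = -0 = -60*0 = 0)
-l = -1*0 = 0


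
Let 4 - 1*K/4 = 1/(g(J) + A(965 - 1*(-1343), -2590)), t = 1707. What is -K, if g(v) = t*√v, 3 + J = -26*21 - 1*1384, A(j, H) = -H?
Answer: 12*(-2276*√1933 + 3453*I)/(-2590*I + 1707*√1933) ≈ -16.0 - 5.3234e-5*I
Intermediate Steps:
J = -1933 (J = -3 + (-26*21 - 1*1384) = -3 + (-546 - 1384) = -3 - 1930 = -1933)
g(v) = 1707*√v
K = 16 - 4/(2590 + 1707*I*√1933) (K = 16 - 4/(1707*√(-1933) - 1*(-2590)) = 16 - 4/(1707*(I*√1933) + 2590) = 16 - 4/(1707*I*√1933 + 2590) = 16 - 4/(2590 + 1707*I*√1933) ≈ 16.0 + 5.3235e-5*I)
-K = -(90226841112/5639178217 + 6828*I*√1933/5639178217) = -90226841112/5639178217 - 6828*I*√1933/5639178217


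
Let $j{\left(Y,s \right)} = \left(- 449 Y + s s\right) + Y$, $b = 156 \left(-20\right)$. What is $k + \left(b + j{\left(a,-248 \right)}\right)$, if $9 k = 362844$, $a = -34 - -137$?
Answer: $52556$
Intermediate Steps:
$b = -3120$
$a = 103$ ($a = -34 + 137 = 103$)
$k = 40316$ ($k = \frac{1}{9} \cdot 362844 = 40316$)
$j{\left(Y,s \right)} = s^{2} - 448 Y$ ($j{\left(Y,s \right)} = \left(- 449 Y + s^{2}\right) + Y = \left(s^{2} - 449 Y\right) + Y = s^{2} - 448 Y$)
$k + \left(b + j{\left(a,-248 \right)}\right) = 40316 + \left(-3120 + \left(\left(-248\right)^{2} - 46144\right)\right) = 40316 + \left(-3120 + \left(61504 - 46144\right)\right) = 40316 + \left(-3120 + 15360\right) = 40316 + 12240 = 52556$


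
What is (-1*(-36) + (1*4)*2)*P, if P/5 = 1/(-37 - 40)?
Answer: -20/7 ≈ -2.8571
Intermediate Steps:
P = -5/77 (P = 5/(-37 - 40) = 5/(-77) = 5*(-1/77) = -5/77 ≈ -0.064935)
(-1*(-36) + (1*4)*2)*P = (-1*(-36) + (1*4)*2)*(-5/77) = (36 + 4*2)*(-5/77) = (36 + 8)*(-5/77) = 44*(-5/77) = -20/7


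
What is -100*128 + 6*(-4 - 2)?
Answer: -12836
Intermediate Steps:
-100*128 + 6*(-4 - 2) = -12800 + 6*(-6) = -12800 - 36 = -12836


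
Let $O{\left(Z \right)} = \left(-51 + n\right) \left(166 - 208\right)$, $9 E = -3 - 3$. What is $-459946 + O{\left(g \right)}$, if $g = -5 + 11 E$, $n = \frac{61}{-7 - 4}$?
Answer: $- \frac{5033282}{11} \approx -4.5757 \cdot 10^{5}$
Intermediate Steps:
$E = - \frac{2}{3}$ ($E = \frac{-3 - 3}{9} = \frac{1}{9} \left(-6\right) = - \frac{2}{3} \approx -0.66667$)
$n = - \frac{61}{11}$ ($n = \frac{61}{-7 - 4} = \frac{61}{-11} = 61 \left(- \frac{1}{11}\right) = - \frac{61}{11} \approx -5.5455$)
$g = - \frac{37}{3}$ ($g = -5 + 11 \left(- \frac{2}{3}\right) = -5 - \frac{22}{3} = - \frac{37}{3} \approx -12.333$)
$O{\left(Z \right)} = \frac{26124}{11}$ ($O{\left(Z \right)} = \left(-51 - \frac{61}{11}\right) \left(166 - 208\right) = \left(- \frac{622}{11}\right) \left(-42\right) = \frac{26124}{11}$)
$-459946 + O{\left(g \right)} = -459946 + \frac{26124}{11} = - \frac{5033282}{11}$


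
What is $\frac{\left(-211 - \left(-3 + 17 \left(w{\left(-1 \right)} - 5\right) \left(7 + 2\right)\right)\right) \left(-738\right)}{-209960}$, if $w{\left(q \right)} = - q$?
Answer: $\frac{37269}{26245} \approx 1.42$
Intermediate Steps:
$\frac{\left(-211 - \left(-3 + 17 \left(w{\left(-1 \right)} - 5\right) \left(7 + 2\right)\right)\right) \left(-738\right)}{-209960} = \frac{\left(-211 - \left(-3 + 17 \left(\left(-1\right) \left(-1\right) - 5\right) \left(7 + 2\right)\right)\right) \left(-738\right)}{-209960} = \left(-211 - \left(-3 + 17 \left(1 - 5\right) 9\right)\right) \left(-738\right) \left(- \frac{1}{209960}\right) = \left(-211 - \left(-3 + 17 \left(\left(-4\right) 9\right)\right)\right) \left(-738\right) \left(- \frac{1}{209960}\right) = \left(-211 + \left(\left(-17\right) \left(-36\right) + 3\right)\right) \left(-738\right) \left(- \frac{1}{209960}\right) = \left(-211 + \left(612 + 3\right)\right) \left(-738\right) \left(- \frac{1}{209960}\right) = \left(-211 + 615\right) \left(-738\right) \left(- \frac{1}{209960}\right) = 404 \left(-738\right) \left(- \frac{1}{209960}\right) = \left(-298152\right) \left(- \frac{1}{209960}\right) = \frac{37269}{26245}$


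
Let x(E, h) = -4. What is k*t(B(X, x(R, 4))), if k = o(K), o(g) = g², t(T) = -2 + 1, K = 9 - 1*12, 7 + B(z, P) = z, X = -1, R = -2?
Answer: -9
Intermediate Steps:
B(z, P) = -7 + z
K = -3 (K = 9 - 12 = -3)
t(T) = -1
k = 9 (k = (-3)² = 9)
k*t(B(X, x(R, 4))) = 9*(-1) = -9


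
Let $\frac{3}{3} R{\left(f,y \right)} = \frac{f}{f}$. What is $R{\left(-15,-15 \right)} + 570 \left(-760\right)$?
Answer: $-433199$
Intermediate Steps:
$R{\left(f,y \right)} = 1$ ($R{\left(f,y \right)} = \frac{f}{f} = 1$)
$R{\left(-15,-15 \right)} + 570 \left(-760\right) = 1 + 570 \left(-760\right) = 1 - 433200 = -433199$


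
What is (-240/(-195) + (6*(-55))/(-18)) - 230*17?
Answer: -151727/39 ≈ -3890.4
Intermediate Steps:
(-240/(-195) + (6*(-55))/(-18)) - 230*17 = (-240*(-1/195) - 330*(-1/18)) - 3910 = (16/13 + 55/3) - 3910 = 763/39 - 3910 = -151727/39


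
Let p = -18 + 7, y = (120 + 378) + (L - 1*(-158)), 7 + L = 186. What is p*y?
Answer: -9185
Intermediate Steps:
L = 179 (L = -7 + 186 = 179)
y = 835 (y = (120 + 378) + (179 - 1*(-158)) = 498 + (179 + 158) = 498 + 337 = 835)
p = -11
p*y = -11*835 = -9185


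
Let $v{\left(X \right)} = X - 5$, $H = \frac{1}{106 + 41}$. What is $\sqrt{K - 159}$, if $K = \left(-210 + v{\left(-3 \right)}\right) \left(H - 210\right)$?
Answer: $\frac{\sqrt{20118207}}{21} \approx 213.59$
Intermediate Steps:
$H = \frac{1}{147} \approx 0.0068027$
$v{\left(X \right)} = -5 + X$
$K = \frac{6729442}{147}$ ($K = \left(-210 - 8\right) \left(\frac{1}{147} - 210\right) = \left(-210 - 8\right) \left(- \frac{30869}{147}\right) = \left(-218\right) \left(- \frac{30869}{147}\right) = \frac{6729442}{147} \approx 45779.0$)
$\sqrt{K - 159} = \sqrt{\frac{6729442}{147} - 159} = \sqrt{\frac{6706069}{147}} = \frac{\sqrt{20118207}}{21}$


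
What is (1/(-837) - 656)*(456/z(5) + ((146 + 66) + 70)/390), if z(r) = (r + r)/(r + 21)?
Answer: -42339568103/54405 ≈ -7.7823e+5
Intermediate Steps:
z(r) = 2*r/(21 + r) (z(r) = (2*r)/(21 + r) = 2*r/(21 + r))
(1/(-837) - 656)*(456/z(5) + ((146 + 66) + 70)/390) = (1/(-837) - 656)*(456/((2*5/(21 + 5))) + ((146 + 66) + 70)/390) = (-1/837 - 656)*(456/((2*5/26)) + (212 + 70)*(1/390)) = -549073*(456/((2*5*(1/26))) + 282*(1/390))/837 = -549073*(456/(5/13) + 47/65)/837 = -549073*(456*(13/5) + 47/65)/837 = -549073*(5928/5 + 47/65)/837 = -549073/837*77111/65 = -42339568103/54405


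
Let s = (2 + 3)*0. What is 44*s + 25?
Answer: 25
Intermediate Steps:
s = 0 (s = 5*0 = 0)
44*s + 25 = 44*0 + 25 = 0 + 25 = 25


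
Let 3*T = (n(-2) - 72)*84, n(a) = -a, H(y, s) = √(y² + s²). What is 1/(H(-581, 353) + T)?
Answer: -196/337943 - √462170/3379430 ≈ -0.00078115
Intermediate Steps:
H(y, s) = √(s² + y²)
T = -1960 (T = ((-1*(-2) - 72)*84)/3 = ((2 - 72)*84)/3 = (-70*84)/3 = (⅓)*(-5880) = -1960)
1/(H(-581, 353) + T) = 1/(√(353² + (-581)²) - 1960) = 1/(√(124609 + 337561) - 1960) = 1/(√462170 - 1960) = 1/(-1960 + √462170)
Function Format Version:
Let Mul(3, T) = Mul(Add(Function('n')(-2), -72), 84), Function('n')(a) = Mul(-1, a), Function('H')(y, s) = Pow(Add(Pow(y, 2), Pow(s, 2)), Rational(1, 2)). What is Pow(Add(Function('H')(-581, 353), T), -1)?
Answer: Add(Rational(-196, 337943), Mul(Rational(-1, 3379430), Pow(462170, Rational(1, 2)))) ≈ -0.00078115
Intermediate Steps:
Function('H')(y, s) = Pow(Add(Pow(s, 2), Pow(y, 2)), Rational(1, 2))
T = -1960 (T = Mul(Rational(1, 3), Mul(Add(Mul(-1, -2), -72), 84)) = Mul(Rational(1, 3), Mul(Add(2, -72), 84)) = Mul(Rational(1, 3), Mul(-70, 84)) = Mul(Rational(1, 3), -5880) = -1960)
Pow(Add(Function('H')(-581, 353), T), -1) = Pow(Add(Pow(Add(Pow(353, 2), Pow(-581, 2)), Rational(1, 2)), -1960), -1) = Pow(Add(Pow(Add(124609, 337561), Rational(1, 2)), -1960), -1) = Pow(Add(Pow(462170, Rational(1, 2)), -1960), -1) = Pow(Add(-1960, Pow(462170, Rational(1, 2))), -1)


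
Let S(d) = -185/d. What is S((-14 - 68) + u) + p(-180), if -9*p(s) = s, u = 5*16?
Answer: 225/2 ≈ 112.50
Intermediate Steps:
u = 80
p(s) = -s/9
S((-14 - 68) + u) + p(-180) = -185/((-14 - 68) + 80) - 1/9*(-180) = -185/(-82 + 80) + 20 = -185/(-2) + 20 = -185*(-1/2) + 20 = 185/2 + 20 = 225/2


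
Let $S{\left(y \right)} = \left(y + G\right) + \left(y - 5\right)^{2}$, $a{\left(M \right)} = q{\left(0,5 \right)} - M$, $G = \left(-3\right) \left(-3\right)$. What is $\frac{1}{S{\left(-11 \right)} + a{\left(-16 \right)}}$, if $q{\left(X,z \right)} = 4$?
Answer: $\frac{1}{274} \approx 0.0036496$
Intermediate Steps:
$G = 9$
$a{\left(M \right)} = 4 - M$
$S{\left(y \right)} = 9 + y + \left(-5 + y\right)^{2}$ ($S{\left(y \right)} = \left(y + 9\right) + \left(y - 5\right)^{2} = \left(9 + y\right) + \left(-5 + y\right)^{2} = 9 + y + \left(-5 + y\right)^{2}$)
$\frac{1}{S{\left(-11 \right)} + a{\left(-16 \right)}} = \frac{1}{\left(9 - 11 + \left(-5 - 11\right)^{2}\right) + \left(4 - -16\right)} = \frac{1}{\left(9 - 11 + \left(-16\right)^{2}\right) + \left(4 + 16\right)} = \frac{1}{\left(9 - 11 + 256\right) + 20} = \frac{1}{254 + 20} = \frac{1}{274}$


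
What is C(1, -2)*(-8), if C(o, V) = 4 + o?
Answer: -40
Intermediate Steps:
C(1, -2)*(-8) = (4 + 1)*(-8) = 5*(-8) = -40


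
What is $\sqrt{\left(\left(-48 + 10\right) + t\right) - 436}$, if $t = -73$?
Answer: $i \sqrt{547} \approx 23.388 i$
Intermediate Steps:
$\sqrt{\left(\left(-48 + 10\right) + t\right) - 436} = \sqrt{\left(\left(-48 + 10\right) - 73\right) - 436} = \sqrt{\left(-38 - 73\right) - 436} = \sqrt{-111 - 436} = \sqrt{-547} = i \sqrt{547}$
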